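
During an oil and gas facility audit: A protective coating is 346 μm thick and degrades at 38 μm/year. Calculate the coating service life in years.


Service life = thickness / degradation rate
Life = 346 / 38 = 9.1 years

9.1 years


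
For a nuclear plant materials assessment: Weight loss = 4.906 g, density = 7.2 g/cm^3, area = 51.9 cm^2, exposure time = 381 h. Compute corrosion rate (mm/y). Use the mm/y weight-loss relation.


Apply the mm/y weight-loss relation: CR = 87600 * W / (D * A * T)
Numerator: 87600 * 4.906 = 429765.6
Denominator: 7.2 * 51.9 * 381 = 142372.08
CR = 429765.6 / 142372.08 = 3.018609 mm/y

3.018609 mm/y


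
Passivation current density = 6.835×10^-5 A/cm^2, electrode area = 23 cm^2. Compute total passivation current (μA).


I = i_pass * A, then convert A → μA (×10^6)
I = 6.835×10^-5 * 23 * 10^6 = 1572.05 μA

1572.05 μA


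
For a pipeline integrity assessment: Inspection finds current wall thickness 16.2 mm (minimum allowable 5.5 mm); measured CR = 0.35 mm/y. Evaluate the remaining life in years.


Apply the remaining-life relation: RL = (t_current − t_min) / CR
RL = (16.2 − 5.5) / 0.35 = 10.7 / 0.35 = 30.6 years

30.6 years


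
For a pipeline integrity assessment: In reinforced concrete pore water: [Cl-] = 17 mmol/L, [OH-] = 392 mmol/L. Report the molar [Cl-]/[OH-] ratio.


Threshold parameter = [Cl-] / [OH-] (molar basis; both in mmol/L, so units cancel)
Ratio = 17 / 392 = 0.04

0.04


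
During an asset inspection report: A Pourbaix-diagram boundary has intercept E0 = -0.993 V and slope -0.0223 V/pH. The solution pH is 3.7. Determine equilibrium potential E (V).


Apply the Pourbaix line equation: E = E0 + slope*pH
E = -0.993 + (-0.0223)*3.7 = -0.993 + (-0.08251) = -1.07551 V
Rounded to 4 decimal places: E = -1.0755 V

-1.0755 V


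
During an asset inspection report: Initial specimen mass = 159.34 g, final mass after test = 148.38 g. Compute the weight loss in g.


Weight loss = initial − final
WL = 159.34 − 148.38 = 10.96 g

10.96 g


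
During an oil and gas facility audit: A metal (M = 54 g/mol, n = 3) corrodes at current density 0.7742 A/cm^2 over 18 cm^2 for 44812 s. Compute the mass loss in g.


Apply Faraday's law: m = i*A*t*M / (n*F)
Total charge passed Q = i*A*t = 0.7742*18*44812 = 624482.1072 C
m = Q*M/(n*F) = 624482.1072*54/(3*96485) = 116.5018 g

116.5018 g


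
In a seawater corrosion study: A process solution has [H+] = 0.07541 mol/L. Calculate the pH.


pH = −log10[H+]
pH = −log10(0.07541) = 1.12

1.12


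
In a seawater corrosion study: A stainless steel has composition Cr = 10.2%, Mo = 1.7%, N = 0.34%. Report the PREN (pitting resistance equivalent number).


Apply the PREN formula: PREN = Cr + 3.3*Mo + 16*N
PREN = 10.2 + 3.3*1.7 + 16*0.34
PREN = 10.2 + 5.61 + 5.44 = 21.25

21.25


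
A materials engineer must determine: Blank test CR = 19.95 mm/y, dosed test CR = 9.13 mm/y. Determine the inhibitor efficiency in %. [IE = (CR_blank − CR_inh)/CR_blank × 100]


Apply the inhibitor-efficiency definition: IE = (CR_blank − CR_inh)/CR_blank × 100
IE = (19.95 − 9.13) / 19.95 × 100
IE = 10.82 / 19.95 × 100 = 54.2 %

54.2 %


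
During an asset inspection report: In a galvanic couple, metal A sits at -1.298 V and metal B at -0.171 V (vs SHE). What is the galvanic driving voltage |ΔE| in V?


Driving voltage is the absolute potential difference.
|ΔE| = |-1.298 − (-0.171)| = 1.127 V

1.127 V


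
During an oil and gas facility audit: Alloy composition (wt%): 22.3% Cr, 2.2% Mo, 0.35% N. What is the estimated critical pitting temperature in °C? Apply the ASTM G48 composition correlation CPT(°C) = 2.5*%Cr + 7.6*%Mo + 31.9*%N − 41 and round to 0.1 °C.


Apply the ASTM G48 empirical CPT estimate: CPT(°C) = 2.5*%Cr + 7.6*%Mo + 31.9*%N − 41
2.5*22.3 = 55.75; 7.6*2.2 = 16.72; 31.9*0.35 = 11.165
CPT = 55.75 + 16.72 + 11.165 − 41 = 42.635 °C
Rounded to 0.1 °C: CPT ≈ 42.6 °C

42.6 °C


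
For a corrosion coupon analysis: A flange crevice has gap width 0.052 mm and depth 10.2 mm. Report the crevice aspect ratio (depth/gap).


Aspect ratio = depth / gap
Ratio = 10.2 / 0.052 = 196.2

196.2


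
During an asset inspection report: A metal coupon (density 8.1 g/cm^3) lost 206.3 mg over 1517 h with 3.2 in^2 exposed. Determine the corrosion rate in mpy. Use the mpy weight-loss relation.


Apply the mpy weight-loss relation: CR = 534 * W / (D * A * T)
Numerator: 534 * 206.3 = 110164.2
Denominator: 8.1 * 3.2 * 1517 = 39320.64
CR = 110164.2 / 39320.64 = 2.8017 mpy

2.8017 mpy


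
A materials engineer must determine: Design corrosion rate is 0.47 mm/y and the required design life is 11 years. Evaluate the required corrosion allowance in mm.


Corrosion allowance = CR × design life
CA = 0.47 * 11 = 5.17 mm

5.17 mm


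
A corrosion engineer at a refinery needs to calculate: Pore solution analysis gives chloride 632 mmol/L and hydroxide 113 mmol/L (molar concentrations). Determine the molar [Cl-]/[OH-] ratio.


Threshold parameter = [Cl-] / [OH-] (molar basis; both in mmol/L, so units cancel)
Ratio = 632 / 113 = 5.59

5.59


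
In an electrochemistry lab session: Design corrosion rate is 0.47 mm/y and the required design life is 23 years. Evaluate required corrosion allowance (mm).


Corrosion allowance = CR × design life
CA = 0.47 * 23 = 10.81 mm

10.81 mm


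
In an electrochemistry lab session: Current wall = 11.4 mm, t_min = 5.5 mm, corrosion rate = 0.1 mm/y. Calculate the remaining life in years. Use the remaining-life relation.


Apply the remaining-life relation: RL = (t_current − t_min) / CR
RL = (11.4 − 5.5) / 0.1 = 5.9 / 0.1 = 59.0 years

59.0 years


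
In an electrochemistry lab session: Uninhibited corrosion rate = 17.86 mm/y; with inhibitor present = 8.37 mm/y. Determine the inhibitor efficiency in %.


Apply the inhibitor-efficiency definition: IE = (CR_blank − CR_inh)/CR_blank × 100
IE = (17.86 − 8.37) / 17.86 × 100
IE = 9.49 / 17.86 × 100 = 53.1 %

53.1 %


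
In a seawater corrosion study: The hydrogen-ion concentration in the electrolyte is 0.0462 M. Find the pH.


pH = −log10[H+]
pH = −log10(0.0462) = 1.34

1.34


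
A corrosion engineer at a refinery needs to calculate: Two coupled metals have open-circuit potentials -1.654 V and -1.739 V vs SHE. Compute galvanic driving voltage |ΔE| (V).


Driving voltage is the absolute potential difference.
|ΔE| = |-1.654 − (-1.739)| = 0.085 V

0.085 V


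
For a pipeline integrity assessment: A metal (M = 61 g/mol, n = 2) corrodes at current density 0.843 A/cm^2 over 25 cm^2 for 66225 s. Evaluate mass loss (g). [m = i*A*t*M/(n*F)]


Apply Faraday's law: m = i*A*t*M / (n*F)
Total charge passed Q = i*A*t = 0.843*25*66225 = 1395691.875 C
m = Q*M/(n*F) = 1395691.875*61/(2*96485) = 441.194 g

441.194 g


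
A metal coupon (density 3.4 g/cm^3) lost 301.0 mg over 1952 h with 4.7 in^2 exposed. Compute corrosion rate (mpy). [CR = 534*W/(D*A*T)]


Apply the mpy weight-loss relation: CR = 534 * W / (D * A * T)
Numerator: 534 * 301.0 = 160734.0
Denominator: 3.4 * 4.7 * 1952 = 31192.96
CR = 160734.0 / 31192.96 = 5.153 mpy

5.153 mpy


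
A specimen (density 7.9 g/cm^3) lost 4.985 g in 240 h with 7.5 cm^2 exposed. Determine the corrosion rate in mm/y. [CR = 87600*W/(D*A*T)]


Apply the mm/y weight-loss relation: CR = 87600 * W / (D * A * T)
Numerator: 87600 * 4.985 = 436686.0
Denominator: 7.9 * 7.5 * 240 = 14220.0
CR = 436686.0 / 14220.0 = 30.709283 mm/y

30.709283 mm/y


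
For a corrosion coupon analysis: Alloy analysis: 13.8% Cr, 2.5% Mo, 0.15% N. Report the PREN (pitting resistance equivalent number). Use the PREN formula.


Apply the PREN formula: PREN = Cr + 3.3*Mo + 16*N
PREN = 13.8 + 3.3*2.5 + 16*0.15
PREN = 13.8 + 8.25 + 2.4 = 24.45

24.45


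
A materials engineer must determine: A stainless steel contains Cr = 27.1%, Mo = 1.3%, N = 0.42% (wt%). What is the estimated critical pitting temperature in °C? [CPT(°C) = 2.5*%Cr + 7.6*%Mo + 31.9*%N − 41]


Apply the ASTM G48 empirical CPT estimate: CPT(°C) = 2.5*%Cr + 7.6*%Mo + 31.9*%N − 41
2.5*27.1 = 67.75; 7.6*1.3 = 9.88; 31.9*0.42 = 13.398
CPT = 67.75 + 9.88 + 13.398 − 41 = 50.028 °C
Rounded to 0.1 °C: CPT ≈ 50.0 °C

50.0 °C


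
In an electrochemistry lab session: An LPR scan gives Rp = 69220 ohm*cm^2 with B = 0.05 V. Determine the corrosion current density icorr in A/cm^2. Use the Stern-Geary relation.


Apply the Stern-Geary relation: icorr = B / Rp
icorr = 0.05 / 69220 = 7.223×10^-7 A/cm^2

7.223×10^-7 A/cm^2


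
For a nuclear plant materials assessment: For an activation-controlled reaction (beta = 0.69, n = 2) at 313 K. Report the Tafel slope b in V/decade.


Apply the Tafel slope relation: b = 2.303*R*T/(beta*n*F)
Numerator: 2.303 * 8.314 * 313 = 5993.06
Denominator: 0.69 * 2 * 96485 = 133149.3
b = 5993.06 / 133149.3 = 0.045 V/decade

0.045 V/decade


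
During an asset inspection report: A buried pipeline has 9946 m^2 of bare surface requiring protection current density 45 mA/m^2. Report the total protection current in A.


I = area * current density, then convert mA → A (÷1000)
I = 9946 * 45 / 1000 = 447.57 A

447.57 A


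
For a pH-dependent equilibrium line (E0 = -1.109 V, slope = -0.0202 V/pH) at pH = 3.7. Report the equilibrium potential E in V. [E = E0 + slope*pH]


Apply the Pourbaix line equation: E = E0 + slope*pH
E = -1.109 + (-0.0202)*3.7 = -1.109 + (-0.07474) = -1.18374 V
Rounded to 3 decimal places: E = -1.184 V

-1.184 V


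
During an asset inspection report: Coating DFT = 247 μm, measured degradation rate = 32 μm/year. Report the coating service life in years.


Service life = thickness / degradation rate
Life = 247 / 32 = 7.7 years

7.7 years


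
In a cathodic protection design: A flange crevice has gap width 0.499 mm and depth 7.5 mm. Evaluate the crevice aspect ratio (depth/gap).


Aspect ratio = depth / gap
Ratio = 7.5 / 0.499 = 15.0

15.0


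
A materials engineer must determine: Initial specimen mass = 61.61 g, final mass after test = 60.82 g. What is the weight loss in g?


Weight loss = initial − final
WL = 61.61 − 60.82 = 0.79 g

0.79 g


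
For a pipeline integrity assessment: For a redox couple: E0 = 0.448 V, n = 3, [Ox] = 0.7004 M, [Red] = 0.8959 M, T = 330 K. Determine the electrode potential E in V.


Apply the Nernst equation: E = E0 + (RT/nF)*ln([Ox]/[Red])
Step 1: RT/nF = 8.314*330/(3*96485) = 0.00947857 V
Step 2: [Ox]/[Red] = 0.7004/0.8959 = 0.781784
Step 3: ln(0.781784) = -0.246177
Step 4: correction = 0.00947857 * -0.246177 = -0.0023 V
E = 0.448 + -0.0023 = 0.4457 V

0.4457 V


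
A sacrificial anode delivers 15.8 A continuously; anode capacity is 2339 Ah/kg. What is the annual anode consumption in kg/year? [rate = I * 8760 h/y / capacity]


Annual consumption = current * hours per year / capacity
Rate = 15.8 * 8760 / 2339 = 59.2 kg/year

59.2 kg/year


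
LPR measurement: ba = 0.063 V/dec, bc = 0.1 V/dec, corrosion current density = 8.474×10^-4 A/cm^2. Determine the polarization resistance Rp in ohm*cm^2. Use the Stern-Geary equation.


Apply the Stern-Geary equation: Rp = ba*bc / (2.303*icorr*(ba+bc))
ba*bc = 0.063*0.1 = 0.0063
ba+bc = 0.163; 2.303*icorr*(ba+bc) = 2.303*8.474×10^-4*0.163 = 3.1810464×10^-4
Rp = 0.0063 / 3.1810464×10^-4 = 19.8 ohm*cm^2

19.8 ohm*cm^2


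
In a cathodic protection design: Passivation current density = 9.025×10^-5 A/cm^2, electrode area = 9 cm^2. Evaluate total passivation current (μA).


I = i_pass * A, then convert A → μA (×10^6)
I = 9.025×10^-5 * 9 * 10^6 = 812.25 μA

812.25 μA


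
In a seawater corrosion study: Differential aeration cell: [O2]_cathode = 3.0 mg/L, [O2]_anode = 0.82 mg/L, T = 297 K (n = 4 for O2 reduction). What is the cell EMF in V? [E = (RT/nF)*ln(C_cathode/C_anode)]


Apply the Nernst concentration-cell relation: E = (RT/nF)*ln(C_cathode/C_anode)
RT/nF = 8.314*297/(4*96485) = 0.00639804 V
ln(3.0/0.82) = 1.29706
E = 0.00639804 * 1.29706 = 0.0083 V

0.0083 V


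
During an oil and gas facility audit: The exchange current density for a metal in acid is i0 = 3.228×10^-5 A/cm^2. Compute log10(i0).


i0 = 3.228×10^-5 A/cm^2
log10(i0) = -4.491

-4.491


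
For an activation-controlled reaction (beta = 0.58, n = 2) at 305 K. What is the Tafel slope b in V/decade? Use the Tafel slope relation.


Apply the Tafel slope relation: b = 2.303*R*T/(beta*n*F)
Numerator: 2.303 * 8.314 * 305 = 5839.88
Denominator: 0.58 * 2 * 96485 = 111922.6
b = 5839.88 / 111922.6 = 0.0522 V/decade

0.0522 V/decade


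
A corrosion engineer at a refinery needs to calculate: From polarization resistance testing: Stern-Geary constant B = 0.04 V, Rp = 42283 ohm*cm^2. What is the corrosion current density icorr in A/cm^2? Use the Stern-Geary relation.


Apply the Stern-Geary relation: icorr = B / Rp
icorr = 0.04 / 42283 = 9.46×10^-7 A/cm^2

9.46×10^-7 A/cm^2


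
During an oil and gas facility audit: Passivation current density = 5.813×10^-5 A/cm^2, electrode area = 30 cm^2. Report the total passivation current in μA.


I = i_pass * A, then convert A → μA (×10^6)
I = 5.813×10^-5 * 30 * 10^6 = 1743.9 μA

1743.9 μA


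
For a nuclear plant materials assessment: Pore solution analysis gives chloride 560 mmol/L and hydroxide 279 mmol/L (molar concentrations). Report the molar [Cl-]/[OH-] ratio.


Threshold parameter = [Cl-] / [OH-] (molar basis; both in mmol/L, so units cancel)
Ratio = 560 / 279 = 2.01

2.01


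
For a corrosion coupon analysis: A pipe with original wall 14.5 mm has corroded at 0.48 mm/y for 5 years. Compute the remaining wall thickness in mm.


Remaining wall = original − CR × time
t = 14.5 − 0.48*5 = 14.5 − 2.4 = 12.1 mm

12.1 mm


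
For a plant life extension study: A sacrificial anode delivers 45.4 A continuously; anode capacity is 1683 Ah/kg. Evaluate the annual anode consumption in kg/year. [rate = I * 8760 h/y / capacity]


Annual consumption = current * hours per year / capacity
Rate = 45.4 * 8760 / 1683 = 236.3 kg/year

236.3 kg/year


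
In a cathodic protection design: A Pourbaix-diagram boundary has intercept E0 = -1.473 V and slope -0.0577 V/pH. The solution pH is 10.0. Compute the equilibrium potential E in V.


Apply the Pourbaix line equation: E = E0 + slope*pH
E = -1.473 + (-0.0577)*10.0 = -1.473 + (-0.577) = -2.05 V
Rounded to 3 decimal places: E = -2.050 V

-2.050 V


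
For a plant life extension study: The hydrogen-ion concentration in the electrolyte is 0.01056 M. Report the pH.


pH = −log10[H+]
pH = −log10(0.01056) = 1.98

1.98


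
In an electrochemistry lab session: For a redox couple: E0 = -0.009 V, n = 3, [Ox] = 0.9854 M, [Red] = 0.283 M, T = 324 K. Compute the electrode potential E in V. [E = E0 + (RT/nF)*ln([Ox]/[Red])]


Apply the Nernst equation: E = E0 + (RT/nF)*ln([Ox]/[Red])
Step 1: RT/nF = 8.314*324/(3*96485) = 0.00930623 V
Step 2: [Ox]/[Red] = 0.9854/0.283 = 3.481979
Step 3: ln(3.481979) = 1.247601
Step 4: correction = 0.00930623 * 1.247601 = 0.0116 V
E = -0.009 + 0.0116 = 0.0026 V

0.0026 V


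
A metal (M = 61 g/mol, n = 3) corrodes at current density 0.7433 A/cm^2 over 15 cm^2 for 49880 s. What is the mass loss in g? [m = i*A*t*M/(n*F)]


Apply Faraday's law: m = i*A*t*M / (n*F)
Total charge passed Q = i*A*t = 0.7433*15*49880 = 556137.06 C
m = Q*M/(n*F) = 556137.06*61/(3*96485) = 117.20081 g

117.20081 g


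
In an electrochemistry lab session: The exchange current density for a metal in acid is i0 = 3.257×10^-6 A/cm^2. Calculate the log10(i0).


i0 = 3.257×10^-6 A/cm^2
log10(i0) = -5.487

-5.487


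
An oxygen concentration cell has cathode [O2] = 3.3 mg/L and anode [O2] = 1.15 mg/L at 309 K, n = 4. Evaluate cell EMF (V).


Apply the Nernst concentration-cell relation: E = (RT/nF)*ln(C_cathode/C_anode)
RT/nF = 8.314*309/(4*96485) = 0.00665654 V
ln(3.3/1.15) = 1.05416
E = 0.00665654 * 1.05416 = 0.00702 V

0.00702 V


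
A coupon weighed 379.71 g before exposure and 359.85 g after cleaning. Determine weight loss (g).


Weight loss = initial − final
WL = 379.71 − 359.85 = 19.86 g

19.86 g


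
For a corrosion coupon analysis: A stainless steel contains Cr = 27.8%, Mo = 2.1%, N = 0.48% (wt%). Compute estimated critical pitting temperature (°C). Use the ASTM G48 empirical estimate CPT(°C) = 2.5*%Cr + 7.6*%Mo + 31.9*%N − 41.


Apply the ASTM G48 empirical CPT estimate: CPT(°C) = 2.5*%Cr + 7.6*%Mo + 31.9*%N − 41
2.5*27.8 = 69.5; 7.6*2.1 = 15.96; 31.9*0.48 = 15.312
CPT = 69.5 + 15.96 + 15.312 − 41 = 59.772 °C
Rounded to 0.1 °C: CPT ≈ 59.8 °C

59.8 °C


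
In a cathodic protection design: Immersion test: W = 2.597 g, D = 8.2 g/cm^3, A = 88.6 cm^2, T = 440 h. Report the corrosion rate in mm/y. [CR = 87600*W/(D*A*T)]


Apply the mm/y weight-loss relation: CR = 87600 * W / (D * A * T)
Numerator: 87600 * 2.597 = 227497.2
Denominator: 8.2 * 88.6 * 440 = 319668.8
CR = 227497.2 / 319668.8 = 0.71167 mm/y

0.71167 mm/y


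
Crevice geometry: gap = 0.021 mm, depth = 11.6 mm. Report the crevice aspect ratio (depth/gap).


Aspect ratio = depth / gap
Ratio = 11.6 / 0.021 = 552.4

552.4


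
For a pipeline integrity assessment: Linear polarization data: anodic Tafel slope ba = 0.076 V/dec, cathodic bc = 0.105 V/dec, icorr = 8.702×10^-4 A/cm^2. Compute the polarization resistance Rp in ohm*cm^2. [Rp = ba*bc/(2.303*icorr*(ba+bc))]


Apply the Stern-Geary equation: Rp = ba*bc / (2.303*icorr*(ba+bc))
ba*bc = 0.076*0.105 = 0.00798
ba+bc = 0.181; 2.303*icorr*(ba+bc) = 2.303*8.702×10^-4*0.181 = 3.6273678×10^-4
Rp = 0.00798 / 3.6273678×10^-4 = 22.0 ohm*cm^2

22.0 ohm*cm^2


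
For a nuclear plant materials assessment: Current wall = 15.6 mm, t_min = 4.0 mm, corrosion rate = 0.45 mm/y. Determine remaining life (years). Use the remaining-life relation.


Apply the remaining-life relation: RL = (t_current − t_min) / CR
RL = (15.6 − 4.0) / 0.45 = 11.6 / 0.45 = 25.8 years

25.8 years


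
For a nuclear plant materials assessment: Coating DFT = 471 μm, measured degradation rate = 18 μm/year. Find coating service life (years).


Service life = thickness / degradation rate
Life = 471 / 18 = 26.2 years

26.2 years


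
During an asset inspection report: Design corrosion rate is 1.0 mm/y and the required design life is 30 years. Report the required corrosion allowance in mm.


Corrosion allowance = CR × design life
CA = 1.0 * 30 = 30.0 mm

30.0 mm


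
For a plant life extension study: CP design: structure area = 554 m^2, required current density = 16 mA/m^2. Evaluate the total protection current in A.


I = area * current density, then convert mA → A (÷1000)
I = 554 * 16 / 1000 = 8.86 A

8.86 A


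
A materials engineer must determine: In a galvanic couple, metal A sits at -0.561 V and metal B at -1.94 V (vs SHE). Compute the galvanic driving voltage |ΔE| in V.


Driving voltage is the absolute potential difference.
|ΔE| = |-0.561 − (-1.94)| = 1.379 V

1.379 V


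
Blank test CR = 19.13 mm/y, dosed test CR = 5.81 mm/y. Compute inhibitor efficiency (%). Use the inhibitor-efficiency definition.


Apply the inhibitor-efficiency definition: IE = (CR_blank − CR_inh)/CR_blank × 100
IE = (19.13 − 5.81) / 19.13 × 100
IE = 13.32 / 19.13 × 100 = 69.6 %

69.6 %


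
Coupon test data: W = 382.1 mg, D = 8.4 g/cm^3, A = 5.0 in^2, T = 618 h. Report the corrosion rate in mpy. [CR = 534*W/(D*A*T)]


Apply the mpy weight-loss relation: CR = 534 * W / (D * A * T)
Numerator: 534 * 382.1 = 204041.4
Denominator: 8.4 * 5.0 * 618 = 25956.0
CR = 204041.4 / 25956.0 = 7.861 mpy

7.861 mpy


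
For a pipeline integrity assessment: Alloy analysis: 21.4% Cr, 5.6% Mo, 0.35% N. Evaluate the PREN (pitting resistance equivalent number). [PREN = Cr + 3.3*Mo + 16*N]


Apply the PREN formula: PREN = Cr + 3.3*Mo + 16*N
PREN = 21.4 + 3.3*5.6 + 16*0.35
PREN = 21.4 + 18.48 + 5.6 = 45.48

45.48


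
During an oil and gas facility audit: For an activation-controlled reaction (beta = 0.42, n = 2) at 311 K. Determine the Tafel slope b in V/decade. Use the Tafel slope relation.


Apply the Tafel slope relation: b = 2.303*R*T/(beta*n*F)
Numerator: 2.303 * 8.314 * 311 = 5954.76
Denominator: 0.42 * 2 * 96485 = 81047.4
b = 5954.76 / 81047.4 = 0.073 V/decade

0.073 V/decade


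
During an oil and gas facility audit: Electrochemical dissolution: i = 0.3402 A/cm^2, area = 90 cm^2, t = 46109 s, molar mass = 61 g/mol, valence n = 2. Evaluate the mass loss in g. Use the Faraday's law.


Apply Faraday's law: m = i*A*t*M / (n*F)
Total charge passed Q = i*A*t = 0.3402*90*46109 = 1411765.362 C
m = Q*M/(n*F) = 1411765.362*61/(2*96485) = 446.275 g

446.275 g


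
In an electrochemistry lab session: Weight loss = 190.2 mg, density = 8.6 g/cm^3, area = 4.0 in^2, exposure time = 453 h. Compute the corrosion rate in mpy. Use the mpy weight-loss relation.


Apply the mpy weight-loss relation: CR = 534 * W / (D * A * T)
Numerator: 534 * 190.2 = 101566.8
Denominator: 8.6 * 4.0 * 453 = 15583.2
CR = 101566.8 / 15583.2 = 6.518 mpy

6.518 mpy


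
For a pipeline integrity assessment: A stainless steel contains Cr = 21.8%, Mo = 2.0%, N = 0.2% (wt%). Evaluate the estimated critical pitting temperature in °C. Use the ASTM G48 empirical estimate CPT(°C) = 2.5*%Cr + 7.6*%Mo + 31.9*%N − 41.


Apply the ASTM G48 empirical CPT estimate: CPT(°C) = 2.5*%Cr + 7.6*%Mo + 31.9*%N − 41
2.5*21.8 = 54.5; 7.6*2.0 = 15.2; 31.9*0.2 = 6.38
CPT = 54.5 + 15.2 + 6.38 − 41 = 35.08 °C
Rounded to 0.1 °C: CPT ≈ 35.1 °C

35.1 °C


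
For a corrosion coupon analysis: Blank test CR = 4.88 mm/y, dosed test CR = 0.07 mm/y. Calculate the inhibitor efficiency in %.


Apply the inhibitor-efficiency definition: IE = (CR_blank − CR_inh)/CR_blank × 100
IE = (4.88 − 0.07) / 4.88 × 100
IE = 4.81 / 4.88 × 100 = 98.6 %

98.6 %


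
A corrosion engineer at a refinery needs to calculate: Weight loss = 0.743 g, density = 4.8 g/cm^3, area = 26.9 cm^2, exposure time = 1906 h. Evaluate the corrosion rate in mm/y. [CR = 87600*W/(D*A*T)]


Apply the mm/y weight-loss relation: CR = 87600 * W / (D * A * T)
Numerator: 87600 * 0.743 = 65086.8
Denominator: 4.8 * 26.9 * 1906 = 246102.72
CR = 65086.8 / 246102.72 = 0.26447 mm/y

0.26447 mm/y


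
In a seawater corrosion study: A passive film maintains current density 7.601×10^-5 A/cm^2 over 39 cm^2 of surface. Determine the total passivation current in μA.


I = i_pass * A, then convert A → μA (×10^6)
I = 7.601×10^-5 * 39 * 10^6 = 2964.39 μA

2964.39 μA


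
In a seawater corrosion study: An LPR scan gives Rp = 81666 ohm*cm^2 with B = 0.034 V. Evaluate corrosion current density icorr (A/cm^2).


Apply the Stern-Geary relation: icorr = B / Rp
icorr = 0.034 / 81666 = 4.163×10^-7 A/cm^2

4.163×10^-7 A/cm^2


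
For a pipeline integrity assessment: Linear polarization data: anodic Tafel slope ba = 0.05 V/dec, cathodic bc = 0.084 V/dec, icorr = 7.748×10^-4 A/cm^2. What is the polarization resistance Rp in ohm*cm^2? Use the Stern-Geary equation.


Apply the Stern-Geary equation: Rp = ba*bc / (2.303*icorr*(ba+bc))
ba*bc = 0.05*0.084 = 0.0042
ba+bc = 0.134; 2.303*icorr*(ba+bc) = 2.303*7.748×10^-4*0.134 = 2.3910483×10^-4
Rp = 0.0042 / 2.3910483×10^-4 = 17.57 ohm*cm^2

17.57 ohm*cm^2


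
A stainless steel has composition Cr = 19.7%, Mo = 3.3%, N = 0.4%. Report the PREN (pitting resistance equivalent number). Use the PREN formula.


Apply the PREN formula: PREN = Cr + 3.3*Mo + 16*N
PREN = 19.7 + 3.3*3.3 + 16*0.4
PREN = 19.7 + 10.89 + 6.4 = 36.99

36.99


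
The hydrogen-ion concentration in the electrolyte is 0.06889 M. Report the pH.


pH = −log10[H+]
pH = −log10(0.06889) = 1.16

1.16


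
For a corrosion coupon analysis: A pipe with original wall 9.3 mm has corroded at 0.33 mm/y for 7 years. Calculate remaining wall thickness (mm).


Remaining wall = original − CR × time
t = 9.3 − 0.33*7 = 9.3 − 2.31 = 6.99 mm

6.99 mm


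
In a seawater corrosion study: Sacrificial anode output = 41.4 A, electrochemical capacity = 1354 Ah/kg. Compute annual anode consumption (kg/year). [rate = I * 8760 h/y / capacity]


Annual consumption = current * hours per year / capacity
Rate = 41.4 * 8760 / 1354 = 267.8 kg/year

267.8 kg/year


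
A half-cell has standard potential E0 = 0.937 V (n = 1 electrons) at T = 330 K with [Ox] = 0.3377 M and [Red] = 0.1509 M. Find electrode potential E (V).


Apply the Nernst equation: E = E0 + (RT/nF)*ln([Ox]/[Red])
Step 1: RT/nF = 8.314*330/(1*96485) = 0.02843572 V
Step 2: [Ox]/[Red] = 0.3377/0.1509 = 2.237906
Step 3: ln(2.237906) = 0.805541
Step 4: correction = 0.02843572 * 0.805541 = 0.023 V
E = 0.937 + 0.023 = 0.96 V

0.96 V


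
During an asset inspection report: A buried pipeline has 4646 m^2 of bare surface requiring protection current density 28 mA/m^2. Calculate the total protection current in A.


I = area * current density, then convert mA → A (÷1000)
I = 4646 * 28 / 1000 = 130.09 A

130.09 A


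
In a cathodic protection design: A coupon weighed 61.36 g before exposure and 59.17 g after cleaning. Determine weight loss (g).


Weight loss = initial − final
WL = 61.36 − 59.17 = 2.19 g

2.19 g


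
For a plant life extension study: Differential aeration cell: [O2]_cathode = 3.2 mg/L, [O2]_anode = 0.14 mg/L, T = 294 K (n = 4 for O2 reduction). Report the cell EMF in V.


Apply the Nernst concentration-cell relation: E = (RT/nF)*ln(C_cathode/C_anode)
RT/nF = 8.314*294/(4*96485) = 0.00633341 V
ln(3.2/0.14) = 3.12926
E = 0.00633341 * 3.12926 = 0.01982 V

0.01982 V


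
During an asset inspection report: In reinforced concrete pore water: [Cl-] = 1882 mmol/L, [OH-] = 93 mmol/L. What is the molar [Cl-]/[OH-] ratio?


Threshold parameter = [Cl-] / [OH-] (molar basis; both in mmol/L, so units cancel)
Ratio = 1882 / 93 = 20.24

20.24


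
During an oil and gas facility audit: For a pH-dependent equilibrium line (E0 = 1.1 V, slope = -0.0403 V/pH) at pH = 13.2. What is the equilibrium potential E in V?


Apply the Pourbaix line equation: E = E0 + slope*pH
E = 1.1 + (-0.0403)*13.2 = 1.1 + (-0.53196) = 0.56804 V
Rounded to 4 decimal places: E = 0.5680 V

0.5680 V


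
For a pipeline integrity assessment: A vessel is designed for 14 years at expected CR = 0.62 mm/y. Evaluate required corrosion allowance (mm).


Corrosion allowance = CR × design life
CA = 0.62 * 14 = 8.68 mm

8.68 mm


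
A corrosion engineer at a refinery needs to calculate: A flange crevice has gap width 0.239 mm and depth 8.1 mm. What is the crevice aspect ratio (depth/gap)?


Aspect ratio = depth / gap
Ratio = 8.1 / 0.239 = 33.9

33.9


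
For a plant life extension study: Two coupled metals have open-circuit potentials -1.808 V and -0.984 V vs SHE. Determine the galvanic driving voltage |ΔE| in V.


Driving voltage is the absolute potential difference.
|ΔE| = |-1.808 − (-0.984)| = 0.824 V

0.824 V


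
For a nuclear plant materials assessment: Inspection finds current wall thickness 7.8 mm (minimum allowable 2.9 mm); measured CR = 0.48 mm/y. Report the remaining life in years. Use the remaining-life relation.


Apply the remaining-life relation: RL = (t_current − t_min) / CR
RL = (7.8 − 2.9) / 0.48 = 4.9 / 0.48 = 10.2 years

10.2 years


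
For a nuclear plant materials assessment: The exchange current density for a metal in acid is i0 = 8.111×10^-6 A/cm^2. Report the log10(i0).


i0 = 8.111×10^-6 A/cm^2
log10(i0) = -5.091

-5.091


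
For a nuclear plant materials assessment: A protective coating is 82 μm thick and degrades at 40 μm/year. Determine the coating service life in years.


Service life = thickness / degradation rate
Life = 82 / 40 = 2.1 years

2.1 years


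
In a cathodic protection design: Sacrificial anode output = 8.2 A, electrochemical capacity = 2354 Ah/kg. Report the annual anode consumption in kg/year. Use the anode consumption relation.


Annual consumption = current * hours per year / capacity
Rate = 8.2 * 8760 / 2354 = 30.5 kg/year

30.5 kg/year


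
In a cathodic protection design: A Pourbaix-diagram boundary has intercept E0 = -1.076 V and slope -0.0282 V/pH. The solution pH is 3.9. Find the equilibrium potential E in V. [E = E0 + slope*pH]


Apply the Pourbaix line equation: E = E0 + slope*pH
E = -1.076 + (-0.0282)*3.9 = -1.076 + (-0.10998) = -1.18598 V
Rounded to 4 decimal places: E = -1.1860 V

-1.1860 V


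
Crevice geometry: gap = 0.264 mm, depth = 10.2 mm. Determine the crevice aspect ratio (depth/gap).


Aspect ratio = depth / gap
Ratio = 10.2 / 0.264 = 38.6

38.6


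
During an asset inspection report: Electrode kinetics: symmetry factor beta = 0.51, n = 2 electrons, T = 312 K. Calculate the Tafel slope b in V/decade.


Apply the Tafel slope relation: b = 2.303*R*T/(beta*n*F)
Numerator: 2.303 * 8.314 * 312 = 5973.91
Denominator: 0.51 * 2 * 96485 = 98414.7
b = 5973.91 / 98414.7 = 0.0607 V/decade

0.0607 V/decade


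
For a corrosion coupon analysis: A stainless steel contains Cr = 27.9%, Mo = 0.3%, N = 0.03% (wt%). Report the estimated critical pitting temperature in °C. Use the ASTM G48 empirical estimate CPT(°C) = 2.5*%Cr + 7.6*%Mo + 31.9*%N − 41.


Apply the ASTM G48 empirical CPT estimate: CPT(°C) = 2.5*%Cr + 7.6*%Mo + 31.9*%N − 41
2.5*27.9 = 69.75; 7.6*0.3 = 2.28; 31.9*0.03 = 0.957
CPT = 69.75 + 2.28 + 0.957 − 41 = 31.987 °C
Rounded to 0.1 °C: CPT ≈ 32.0 °C

32.0 °C


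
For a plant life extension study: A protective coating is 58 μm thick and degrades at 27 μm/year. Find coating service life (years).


Service life = thickness / degradation rate
Life = 58 / 27 = 2.1 years

2.1 years


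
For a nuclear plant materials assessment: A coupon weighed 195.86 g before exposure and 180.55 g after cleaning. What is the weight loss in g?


Weight loss = initial − final
WL = 195.86 − 180.55 = 15.31 g

15.31 g


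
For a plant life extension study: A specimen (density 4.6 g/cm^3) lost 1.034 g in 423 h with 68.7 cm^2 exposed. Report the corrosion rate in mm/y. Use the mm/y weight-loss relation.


Apply the mm/y weight-loss relation: CR = 87600 * W / (D * A * T)
Numerator: 87600 * 1.034 = 90578.4
Denominator: 4.6 * 68.7 * 423 = 133676.46
CR = 90578.4 / 133676.46 = 0.6776 mm/y

0.6776 mm/y


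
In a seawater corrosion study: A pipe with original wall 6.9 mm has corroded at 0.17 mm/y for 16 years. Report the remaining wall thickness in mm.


Remaining wall = original − CR × time
t = 6.9 − 0.17*16 = 6.9 − 2.72 = 4.18 mm

4.18 mm


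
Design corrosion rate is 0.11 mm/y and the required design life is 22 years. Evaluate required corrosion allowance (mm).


Corrosion allowance = CR × design life
CA = 0.11 * 22 = 2.42 mm

2.42 mm


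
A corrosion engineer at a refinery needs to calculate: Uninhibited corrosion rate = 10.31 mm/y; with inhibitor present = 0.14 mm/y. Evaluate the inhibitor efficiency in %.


Apply the inhibitor-efficiency definition: IE = (CR_blank − CR_inh)/CR_blank × 100
IE = (10.31 − 0.14) / 10.31 × 100
IE = 10.17 / 10.31 × 100 = 98.6 %

98.6 %


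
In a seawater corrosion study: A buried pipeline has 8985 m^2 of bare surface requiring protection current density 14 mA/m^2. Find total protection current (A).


I = area * current density, then convert mA → A (÷1000)
I = 8985 * 14 / 1000 = 125.79 A

125.79 A


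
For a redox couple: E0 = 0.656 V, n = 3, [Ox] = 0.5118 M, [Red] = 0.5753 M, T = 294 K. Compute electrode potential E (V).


Apply the Nernst equation: E = E0 + (RT/nF)*ln([Ox]/[Red])
Step 1: RT/nF = 8.314*294/(3*96485) = 0.00844455 V
Step 2: [Ox]/[Red] = 0.5118/0.5753 = 0.889623
Step 3: ln(0.889623) = -0.116958
Step 4: correction = 0.00844455 * -0.116958 = -0.001 V
E = 0.656 + -0.001 = 0.655 V

0.655 V


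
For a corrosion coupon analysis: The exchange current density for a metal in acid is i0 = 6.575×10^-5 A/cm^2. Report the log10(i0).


i0 = 6.575×10^-5 A/cm^2
log10(i0) = -4.182

-4.182


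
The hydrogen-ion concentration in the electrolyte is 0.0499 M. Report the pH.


pH = −log10[H+]
pH = −log10(0.0499) = 1.3

1.3


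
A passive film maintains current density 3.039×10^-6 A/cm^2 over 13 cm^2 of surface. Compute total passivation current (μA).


I = i_pass * A, then convert A → μA (×10^6)
I = 3.039×10^-6 * 13 * 10^6 = 39.51 μA

39.51 μA


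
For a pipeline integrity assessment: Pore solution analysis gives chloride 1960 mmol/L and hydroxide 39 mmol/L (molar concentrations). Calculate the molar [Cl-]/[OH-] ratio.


Threshold parameter = [Cl-] / [OH-] (molar basis; both in mmol/L, so units cancel)
Ratio = 1960 / 39 = 50.26

50.26


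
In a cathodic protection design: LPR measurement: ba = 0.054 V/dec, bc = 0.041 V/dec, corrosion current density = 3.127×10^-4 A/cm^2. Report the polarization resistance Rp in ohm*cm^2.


Apply the Stern-Geary equation: Rp = ba*bc / (2.303*icorr*(ba+bc))
ba*bc = 0.054*0.041 = 0.002214
ba+bc = 0.095; 2.303*icorr*(ba+bc) = 2.303*3.127×10^-4*0.095 = 6.8414069×10^-5
Rp = 0.002214 / 6.8414069×10^-5 = 32.4 ohm*cm^2

32.4 ohm*cm^2


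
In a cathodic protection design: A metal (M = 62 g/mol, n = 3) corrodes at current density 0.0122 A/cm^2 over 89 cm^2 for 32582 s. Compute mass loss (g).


Apply Faraday's law: m = i*A*t*M / (n*F)
Total charge passed Q = i*A*t = 0.0122*89*32582 = 35377.5356 C
m = Q*M/(n*F) = 35377.5356*62/(3*96485) = 7.57771 g

7.57771 g


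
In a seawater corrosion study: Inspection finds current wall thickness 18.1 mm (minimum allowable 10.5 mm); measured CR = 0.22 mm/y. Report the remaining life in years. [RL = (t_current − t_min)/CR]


Apply the remaining-life relation: RL = (t_current − t_min) / CR
RL = (18.1 − 10.5) / 0.22 = 7.6 / 0.22 = 34.5 years

34.5 years


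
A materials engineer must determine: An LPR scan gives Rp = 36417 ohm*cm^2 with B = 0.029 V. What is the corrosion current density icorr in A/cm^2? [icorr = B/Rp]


Apply the Stern-Geary relation: icorr = B / Rp
icorr = 0.029 / 36417 = 7.963×10^-7 A/cm^2

7.963×10^-7 A/cm^2


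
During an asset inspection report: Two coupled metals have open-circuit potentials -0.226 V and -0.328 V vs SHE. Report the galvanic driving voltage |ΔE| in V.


Driving voltage is the absolute potential difference.
|ΔE| = |-0.226 − (-0.328)| = 0.102 V

0.102 V


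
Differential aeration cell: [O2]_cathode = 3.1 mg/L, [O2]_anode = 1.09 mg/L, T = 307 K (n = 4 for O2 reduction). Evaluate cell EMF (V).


Apply the Nernst concentration-cell relation: E = (RT/nF)*ln(C_cathode/C_anode)
RT/nF = 8.314*307/(4*96485) = 0.00661346 V
ln(3.1/1.09) = 1.04522
E = 0.00661346 * 1.04522 = 0.00691 V

0.00691 V


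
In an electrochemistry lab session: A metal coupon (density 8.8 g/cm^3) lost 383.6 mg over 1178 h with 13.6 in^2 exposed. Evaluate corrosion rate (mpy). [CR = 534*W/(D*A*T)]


Apply the mpy weight-loss relation: CR = 534 * W / (D * A * T)
Numerator: 534 * 383.6 = 204842.4
Denominator: 8.8 * 13.6 * 1178 = 140983.04
CR = 204842.4 / 140983.04 = 1.45296 mpy

1.45296 mpy


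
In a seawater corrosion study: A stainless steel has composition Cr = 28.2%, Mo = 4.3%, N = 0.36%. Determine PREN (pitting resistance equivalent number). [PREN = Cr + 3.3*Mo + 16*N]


Apply the PREN formula: PREN = Cr + 3.3*Mo + 16*N
PREN = 28.2 + 3.3*4.3 + 16*0.36
PREN = 28.2 + 14.19 + 5.76 = 48.15

48.15


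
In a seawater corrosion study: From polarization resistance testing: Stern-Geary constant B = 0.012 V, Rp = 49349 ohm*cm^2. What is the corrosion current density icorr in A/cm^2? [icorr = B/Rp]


Apply the Stern-Geary relation: icorr = B / Rp
icorr = 0.012 / 49349 = 2.432×10^-7 A/cm^2

2.432×10^-7 A/cm^2


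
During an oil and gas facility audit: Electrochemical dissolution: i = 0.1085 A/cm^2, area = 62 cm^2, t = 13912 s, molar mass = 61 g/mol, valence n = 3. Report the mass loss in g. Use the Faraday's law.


Apply Faraday's law: m = i*A*t*M / (n*F)
Total charge passed Q = i*A*t = 0.1085*62*13912 = 93586.024 C
m = Q*M/(n*F) = 93586.024*61/(3*96485) = 19.7224 g

19.7224 g


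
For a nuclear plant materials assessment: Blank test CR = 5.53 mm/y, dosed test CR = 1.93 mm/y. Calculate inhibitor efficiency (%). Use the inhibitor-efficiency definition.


Apply the inhibitor-efficiency definition: IE = (CR_blank − CR_inh)/CR_blank × 100
IE = (5.53 − 1.93) / 5.53 × 100
IE = 3.6 / 5.53 × 100 = 65.1 %

65.1 %


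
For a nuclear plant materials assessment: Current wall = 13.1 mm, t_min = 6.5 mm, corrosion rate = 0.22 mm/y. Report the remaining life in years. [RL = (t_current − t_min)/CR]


Apply the remaining-life relation: RL = (t_current − t_min) / CR
RL = (13.1 − 6.5) / 0.22 = 6.6 / 0.22 = 30.0 years

30.0 years


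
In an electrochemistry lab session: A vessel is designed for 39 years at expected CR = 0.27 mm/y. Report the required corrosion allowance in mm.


Corrosion allowance = CR × design life
CA = 0.27 * 39 = 10.53 mm

10.53 mm


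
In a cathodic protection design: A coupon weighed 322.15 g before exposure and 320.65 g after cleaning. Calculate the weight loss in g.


Weight loss = initial − final
WL = 322.15 − 320.65 = 1.5 g

1.5 g


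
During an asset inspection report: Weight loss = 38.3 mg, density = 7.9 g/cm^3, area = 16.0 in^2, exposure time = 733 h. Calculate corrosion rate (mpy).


Apply the mpy weight-loss relation: CR = 534 * W / (D * A * T)
Numerator: 534 * 38.3 = 20452.2
Denominator: 7.9 * 16.0 * 733 = 92651.2
CR = 20452.2 / 92651.2 = 0.2207 mpy

0.2207 mpy


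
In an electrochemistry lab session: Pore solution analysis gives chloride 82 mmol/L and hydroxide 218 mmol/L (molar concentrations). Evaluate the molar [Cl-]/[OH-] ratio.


Threshold parameter = [Cl-] / [OH-] (molar basis; both in mmol/L, so units cancel)
Ratio = 82 / 218 = 0.38

0.38


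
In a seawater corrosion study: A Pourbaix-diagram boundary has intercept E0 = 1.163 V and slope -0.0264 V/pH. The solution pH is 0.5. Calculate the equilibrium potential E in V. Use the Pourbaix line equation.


Apply the Pourbaix line equation: E = E0 + slope*pH
E = 1.163 + (-0.0264)*0.5 = 1.163 + (-0.0132) = 1.1498 V
Rounded to 3 decimal places: E = 1.150 V

1.150 V


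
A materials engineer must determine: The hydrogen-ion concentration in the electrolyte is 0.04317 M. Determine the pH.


pH = −log10[H+]
pH = −log10(0.04317) = 1.36

1.36


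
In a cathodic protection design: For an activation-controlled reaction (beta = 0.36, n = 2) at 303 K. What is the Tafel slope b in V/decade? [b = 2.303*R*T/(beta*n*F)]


Apply the Tafel slope relation: b = 2.303*R*T/(beta*n*F)
Numerator: 2.303 * 8.314 * 303 = 5801.58
Denominator: 0.36 * 2 * 96485 = 69469.2
b = 5801.58 / 69469.2 = 0.084 V/decade

0.084 V/decade


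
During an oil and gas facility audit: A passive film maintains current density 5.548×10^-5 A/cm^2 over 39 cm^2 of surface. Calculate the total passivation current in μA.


I = i_pass * A, then convert A → μA (×10^6)
I = 5.548×10^-5 * 39 * 10^6 = 2163.72 μA

2163.72 μA


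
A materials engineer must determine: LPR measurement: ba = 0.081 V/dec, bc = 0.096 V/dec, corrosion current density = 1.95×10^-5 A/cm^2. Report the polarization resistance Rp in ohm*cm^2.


Apply the Stern-Geary equation: Rp = ba*bc / (2.303*icorr*(ba+bc))
ba*bc = 0.081*0.096 = 0.007776
ba+bc = 0.177; 2.303*icorr*(ba+bc) = 2.303*1.95×10^-5*0.177 = 7.9488045×10^-6
Rp = 0.007776 / 7.9488045×10^-6 = 978.26 ohm*cm^2

978.26 ohm*cm^2


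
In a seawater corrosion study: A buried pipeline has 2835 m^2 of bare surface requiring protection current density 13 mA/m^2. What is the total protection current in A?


I = area * current density, then convert mA → A (÷1000)
I = 2835 * 13 / 1000 = 36.86 A

36.86 A
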